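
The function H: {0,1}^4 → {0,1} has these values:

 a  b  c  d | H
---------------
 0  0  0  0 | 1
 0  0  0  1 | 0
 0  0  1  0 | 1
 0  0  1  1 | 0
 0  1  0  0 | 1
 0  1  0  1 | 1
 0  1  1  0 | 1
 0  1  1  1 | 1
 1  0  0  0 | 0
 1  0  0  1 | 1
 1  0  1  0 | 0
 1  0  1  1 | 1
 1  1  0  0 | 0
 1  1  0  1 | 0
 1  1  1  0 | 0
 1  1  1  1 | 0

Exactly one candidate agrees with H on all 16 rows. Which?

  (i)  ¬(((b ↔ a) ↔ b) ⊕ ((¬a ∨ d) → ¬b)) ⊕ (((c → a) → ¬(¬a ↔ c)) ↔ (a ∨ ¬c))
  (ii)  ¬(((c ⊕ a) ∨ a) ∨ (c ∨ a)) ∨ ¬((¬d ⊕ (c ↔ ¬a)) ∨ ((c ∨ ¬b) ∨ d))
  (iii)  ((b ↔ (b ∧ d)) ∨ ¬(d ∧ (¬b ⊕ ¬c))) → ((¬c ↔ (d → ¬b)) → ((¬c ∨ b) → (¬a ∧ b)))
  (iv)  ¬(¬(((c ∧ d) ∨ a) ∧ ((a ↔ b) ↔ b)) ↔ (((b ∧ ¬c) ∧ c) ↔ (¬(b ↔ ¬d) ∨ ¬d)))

(i) fails at (0,0,0,1): the formula yields 1, H is 0.
(ii) fails at (0,0,0,1): the formula yields 1, H is 0.
(iii) fails at (0,0,0,0): the formula yields 0, H is 1.
Only (iv) survives; checking it on all 16 rows confirms it matches H.

iv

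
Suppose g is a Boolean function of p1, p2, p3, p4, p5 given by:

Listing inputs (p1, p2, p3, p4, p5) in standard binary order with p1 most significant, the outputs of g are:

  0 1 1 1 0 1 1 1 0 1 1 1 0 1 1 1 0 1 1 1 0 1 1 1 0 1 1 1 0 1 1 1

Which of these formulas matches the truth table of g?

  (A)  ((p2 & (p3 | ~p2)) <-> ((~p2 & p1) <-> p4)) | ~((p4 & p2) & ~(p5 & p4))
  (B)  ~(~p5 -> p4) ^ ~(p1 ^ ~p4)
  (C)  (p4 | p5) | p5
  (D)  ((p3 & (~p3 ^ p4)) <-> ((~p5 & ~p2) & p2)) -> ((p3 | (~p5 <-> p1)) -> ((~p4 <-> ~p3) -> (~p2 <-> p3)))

(A) fails at (0,0,0,0,0): the formula yields 1, g is 0.
(B) fails at (0,0,0,0,0): the formula yields 1, g is 0.
(D) fails at (0,0,0,0,0): the formula yields 1, g is 0.
That leaves (C). Evaluating it on every row reproduces the table of g exactly.

C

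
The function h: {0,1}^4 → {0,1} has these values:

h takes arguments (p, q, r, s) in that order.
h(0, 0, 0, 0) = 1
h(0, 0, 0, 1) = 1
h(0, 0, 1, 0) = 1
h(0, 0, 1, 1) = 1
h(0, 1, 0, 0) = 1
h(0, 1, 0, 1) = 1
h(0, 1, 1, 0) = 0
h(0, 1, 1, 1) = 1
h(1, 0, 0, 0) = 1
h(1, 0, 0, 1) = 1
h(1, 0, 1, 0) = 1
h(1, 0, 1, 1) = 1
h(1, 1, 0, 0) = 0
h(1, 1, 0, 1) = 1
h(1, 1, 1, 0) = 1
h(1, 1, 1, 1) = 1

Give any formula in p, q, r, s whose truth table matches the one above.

h(p, q, r, s) = ¬((((¬p ∧ q) ∧ r) ∧ ¬s) ∨ (((p ∧ q) ∧ ¬r) ∧ ¬s))

The 0-rows are (0,1,1,0), (1,1,0,0). Take each as a conjunction (¬p·q·r·¬s, p·q·¬r·¬s), form their disjunction, and complement — that gives a formula that is 1 everywhere h is.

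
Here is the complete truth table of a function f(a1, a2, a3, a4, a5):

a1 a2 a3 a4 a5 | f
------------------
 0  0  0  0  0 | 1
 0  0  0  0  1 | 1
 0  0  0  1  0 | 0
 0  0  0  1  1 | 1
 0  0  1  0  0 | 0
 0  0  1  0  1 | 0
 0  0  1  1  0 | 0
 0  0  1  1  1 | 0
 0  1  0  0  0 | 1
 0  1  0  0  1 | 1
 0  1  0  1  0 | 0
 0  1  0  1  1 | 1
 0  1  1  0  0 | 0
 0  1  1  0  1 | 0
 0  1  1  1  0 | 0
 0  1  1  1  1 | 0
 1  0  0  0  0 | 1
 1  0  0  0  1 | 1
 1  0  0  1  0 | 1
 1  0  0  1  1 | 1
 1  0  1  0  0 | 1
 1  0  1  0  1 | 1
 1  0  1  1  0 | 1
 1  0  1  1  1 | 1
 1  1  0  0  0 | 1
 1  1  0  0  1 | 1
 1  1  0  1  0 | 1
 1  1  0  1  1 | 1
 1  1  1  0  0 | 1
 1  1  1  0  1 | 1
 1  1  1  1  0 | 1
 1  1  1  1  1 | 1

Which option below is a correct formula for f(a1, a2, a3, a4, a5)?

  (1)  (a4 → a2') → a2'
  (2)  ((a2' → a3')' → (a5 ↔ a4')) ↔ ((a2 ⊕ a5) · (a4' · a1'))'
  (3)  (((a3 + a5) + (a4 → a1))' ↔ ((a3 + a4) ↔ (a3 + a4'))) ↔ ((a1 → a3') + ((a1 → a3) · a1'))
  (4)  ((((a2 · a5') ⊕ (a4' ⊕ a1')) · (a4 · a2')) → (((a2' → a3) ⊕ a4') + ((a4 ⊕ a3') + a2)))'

(1) disagrees with f on (0,0,0,1,0) (formula → 1, table → 0); rule it out.
(2) disagrees with f on (0,0,0,0,1) (formula → 0, table → 1); rule it out.
(4) disagrees with f on (0,0,0,0,0) (formula → 0, table → 1); rule it out.
Only (3) survives; checking it on all 32 rows confirms it matches f.

3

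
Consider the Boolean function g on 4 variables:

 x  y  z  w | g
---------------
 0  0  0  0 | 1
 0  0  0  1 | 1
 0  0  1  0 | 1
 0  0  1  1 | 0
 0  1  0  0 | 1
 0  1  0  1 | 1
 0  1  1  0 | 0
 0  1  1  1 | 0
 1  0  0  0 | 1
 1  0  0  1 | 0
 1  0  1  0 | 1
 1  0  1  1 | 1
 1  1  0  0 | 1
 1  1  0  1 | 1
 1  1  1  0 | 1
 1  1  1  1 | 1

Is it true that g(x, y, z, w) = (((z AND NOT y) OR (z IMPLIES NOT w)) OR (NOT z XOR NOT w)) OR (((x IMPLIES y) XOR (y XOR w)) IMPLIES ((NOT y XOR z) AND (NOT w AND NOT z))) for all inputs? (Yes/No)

Evaluate (((z AND NOT y) OR (z IMPLIES NOT w)) OR (NOT z XOR NOT w)) OR (((x IMPLIES y) XOR (y XOR w)) IMPLIES ((NOT y XOR z) AND (NOT w AND NOT z))) on each row and compare to g:
  x=0, y=0, z=0, w=0: formula gives 1, g = 1 ✓
  x=0, y=0, z=0, w=1: formula gives 1, g = 1 ✓
  x=0, y=0, z=1, w=0: formula gives 1, g = 1 ✓
  x=0, y=0, z=1, w=1: formula gives 1, but g = 0 ✗
A single disagreement suffices: at (0,0,1,1) they differ, so the formula does not compute g.

No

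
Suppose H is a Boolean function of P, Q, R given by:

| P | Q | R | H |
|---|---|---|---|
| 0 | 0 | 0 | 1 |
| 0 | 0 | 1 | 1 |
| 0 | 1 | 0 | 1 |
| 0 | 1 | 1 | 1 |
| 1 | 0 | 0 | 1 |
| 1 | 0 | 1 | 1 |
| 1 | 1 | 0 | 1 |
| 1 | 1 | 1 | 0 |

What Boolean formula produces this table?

The output is 0 only when every input is 1 — NAND of all inputs.

H(P, Q, R) = NOT ((P AND Q) AND R)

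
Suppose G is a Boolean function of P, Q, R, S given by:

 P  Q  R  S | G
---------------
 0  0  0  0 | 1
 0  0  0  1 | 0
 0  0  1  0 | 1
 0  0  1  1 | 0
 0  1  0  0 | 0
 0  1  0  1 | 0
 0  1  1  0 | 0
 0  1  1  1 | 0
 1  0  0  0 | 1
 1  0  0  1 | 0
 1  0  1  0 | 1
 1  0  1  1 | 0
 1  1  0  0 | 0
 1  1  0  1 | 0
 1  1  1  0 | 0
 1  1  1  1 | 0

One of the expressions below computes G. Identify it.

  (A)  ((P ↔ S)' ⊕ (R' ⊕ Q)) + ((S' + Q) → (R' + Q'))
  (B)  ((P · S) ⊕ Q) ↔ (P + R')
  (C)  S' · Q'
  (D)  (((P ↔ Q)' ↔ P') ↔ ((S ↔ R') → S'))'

(A): at (0,0,0,1) it gives 1, but G = 0 — eliminated.
(B): at (0,0,0,0) it gives 0, but G = 1 — eliminated.
(D): at (0,0,1,1) it gives 1, but G = 0 — eliminated.
(C) is the remaining candidate, and it agrees with G on all 16 inputs.

C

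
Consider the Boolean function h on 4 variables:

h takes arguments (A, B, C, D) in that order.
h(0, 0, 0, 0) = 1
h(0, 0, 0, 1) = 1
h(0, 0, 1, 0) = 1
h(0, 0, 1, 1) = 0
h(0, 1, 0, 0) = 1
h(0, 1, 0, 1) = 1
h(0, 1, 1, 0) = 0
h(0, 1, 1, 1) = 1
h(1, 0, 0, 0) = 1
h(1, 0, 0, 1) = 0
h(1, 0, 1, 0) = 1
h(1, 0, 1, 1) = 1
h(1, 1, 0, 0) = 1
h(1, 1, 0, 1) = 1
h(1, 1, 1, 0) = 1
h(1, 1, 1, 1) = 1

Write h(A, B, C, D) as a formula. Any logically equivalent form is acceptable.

h(A, B, C, D) = not (((((not A and not B) and C) and D) or (((not A and B) and C) and not D)) or (((A and not B) and not C) and D))

There are just 3 zero rows: (0,0,1,1), (0,1,1,0), (1,0,0,1). Their minterms are ¬A·¬B·C·D, ¬A·B·C·¬D, A·¬B·¬C·D; the OR of those covers precisely the 0-outputs, and negating it yields h.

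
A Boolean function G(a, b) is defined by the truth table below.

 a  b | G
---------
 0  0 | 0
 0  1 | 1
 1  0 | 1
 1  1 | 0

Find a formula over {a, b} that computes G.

G(a, b) = (NOT a AND b) OR (a AND NOT b)

Collect the rows where G=1 — (0,1), (1,0) — and write one minterm per row: ¬a·b, a·¬b. Their union (logical OR) reproduces the table exactly.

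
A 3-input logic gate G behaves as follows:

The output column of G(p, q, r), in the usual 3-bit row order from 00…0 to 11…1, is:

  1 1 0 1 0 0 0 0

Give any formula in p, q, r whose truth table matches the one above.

Collect the rows where G=1 — (0,0,0), (0,0,1), (0,1,1) — and write one minterm per row: ¬p·¬q·¬r, ¬p·¬q·r, ¬p·q·r. Their union (logical OR) reproduces the table exactly.

G(p, q, r) = (((not p and not q) and not r) or ((not p and not q) and r)) or ((not p and q) and r)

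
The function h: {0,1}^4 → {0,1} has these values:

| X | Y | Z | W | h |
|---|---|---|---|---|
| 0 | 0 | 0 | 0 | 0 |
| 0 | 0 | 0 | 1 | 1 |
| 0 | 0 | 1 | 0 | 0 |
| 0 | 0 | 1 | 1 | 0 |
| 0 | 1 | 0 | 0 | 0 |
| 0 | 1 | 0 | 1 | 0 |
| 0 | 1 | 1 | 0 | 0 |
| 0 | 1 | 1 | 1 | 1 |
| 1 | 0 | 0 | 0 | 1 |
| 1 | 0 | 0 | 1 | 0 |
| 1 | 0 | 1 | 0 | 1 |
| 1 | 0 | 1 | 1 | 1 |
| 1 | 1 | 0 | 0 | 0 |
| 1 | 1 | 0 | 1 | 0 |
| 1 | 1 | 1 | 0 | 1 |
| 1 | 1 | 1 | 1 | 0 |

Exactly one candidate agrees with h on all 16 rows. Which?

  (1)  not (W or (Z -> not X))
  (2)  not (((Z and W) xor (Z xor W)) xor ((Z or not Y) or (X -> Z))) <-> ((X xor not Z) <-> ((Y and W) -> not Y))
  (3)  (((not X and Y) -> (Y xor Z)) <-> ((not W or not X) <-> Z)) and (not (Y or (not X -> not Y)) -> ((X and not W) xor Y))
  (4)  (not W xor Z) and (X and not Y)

2

(1) disagrees with h on (0,0,0,1) (formula → 0, table → 1); rule it out.
(3) disagrees with h on (0,0,0,1) (formula → 0, table → 1); rule it out.
(4) disagrees with h on (0,0,0,1) (formula → 0, table → 1); rule it out.
(2) is the remaining candidate, and it agrees with h on all 16 inputs.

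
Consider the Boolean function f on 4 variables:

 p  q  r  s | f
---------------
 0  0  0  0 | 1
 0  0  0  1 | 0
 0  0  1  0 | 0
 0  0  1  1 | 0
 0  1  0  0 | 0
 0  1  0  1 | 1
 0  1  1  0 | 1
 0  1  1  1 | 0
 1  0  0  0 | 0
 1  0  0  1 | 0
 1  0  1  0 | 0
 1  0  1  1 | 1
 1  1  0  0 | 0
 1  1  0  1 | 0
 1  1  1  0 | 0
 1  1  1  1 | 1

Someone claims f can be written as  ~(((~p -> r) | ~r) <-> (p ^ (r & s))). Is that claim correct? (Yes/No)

No

Test each input against both f and the formula:
  p=0, q=0, r=0, s=0: formula gives 1, f = 1 ✓
  p=0, q=0, r=0, s=1: formula gives 1, but f = 0 ✗
Since they disagree at (0,0,0,1), the expression is not a correct formula for f.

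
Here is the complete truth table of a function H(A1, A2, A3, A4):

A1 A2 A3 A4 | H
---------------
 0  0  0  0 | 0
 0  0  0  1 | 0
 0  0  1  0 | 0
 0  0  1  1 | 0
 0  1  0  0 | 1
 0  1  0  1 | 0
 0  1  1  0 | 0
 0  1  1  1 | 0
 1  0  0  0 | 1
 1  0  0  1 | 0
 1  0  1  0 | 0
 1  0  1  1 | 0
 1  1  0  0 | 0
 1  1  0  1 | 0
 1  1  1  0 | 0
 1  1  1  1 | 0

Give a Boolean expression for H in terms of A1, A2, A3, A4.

Collect the rows where H=1 — (0,1,0,0), (1,0,0,0) — and write one minterm per row: ¬A1·A2·¬A3·¬A4, A1·¬A2·¬A3·¬A4. Their union (logical OR) reproduces the table exactly.

H(A1, A2, A3, A4) = (((A1' · A2) · A3') · A4') + (((A1 · A2') · A3') · A4')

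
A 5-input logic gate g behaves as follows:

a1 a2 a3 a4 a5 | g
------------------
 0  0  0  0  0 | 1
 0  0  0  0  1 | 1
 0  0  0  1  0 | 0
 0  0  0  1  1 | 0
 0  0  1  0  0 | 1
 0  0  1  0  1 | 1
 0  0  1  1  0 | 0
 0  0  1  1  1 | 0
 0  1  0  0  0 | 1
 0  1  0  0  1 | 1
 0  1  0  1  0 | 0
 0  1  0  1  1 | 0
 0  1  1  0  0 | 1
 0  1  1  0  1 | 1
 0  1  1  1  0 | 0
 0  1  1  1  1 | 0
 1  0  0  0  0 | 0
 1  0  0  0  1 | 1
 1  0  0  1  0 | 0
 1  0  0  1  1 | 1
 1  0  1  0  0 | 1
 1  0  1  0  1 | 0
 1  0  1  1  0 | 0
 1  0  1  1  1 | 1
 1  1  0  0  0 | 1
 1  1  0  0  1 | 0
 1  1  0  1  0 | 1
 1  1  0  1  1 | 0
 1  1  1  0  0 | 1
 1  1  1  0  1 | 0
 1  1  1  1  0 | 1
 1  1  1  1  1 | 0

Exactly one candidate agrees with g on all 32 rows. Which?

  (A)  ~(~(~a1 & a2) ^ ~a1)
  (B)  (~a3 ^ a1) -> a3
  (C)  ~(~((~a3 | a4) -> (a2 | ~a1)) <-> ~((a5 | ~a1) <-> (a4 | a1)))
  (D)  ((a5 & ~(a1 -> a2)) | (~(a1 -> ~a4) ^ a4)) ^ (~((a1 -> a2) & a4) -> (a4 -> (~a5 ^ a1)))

(A): at (0,0,0,1,0) it gives 1, but g = 0 — eliminated.
(B): at (0,0,0,0,0) it gives 0, but g = 1 — eliminated.
(D): at (1,0,0,0,0) it gives 1, but g = 0 — eliminated.
That leaves (C). Evaluating it on every row reproduces the table of g exactly.

C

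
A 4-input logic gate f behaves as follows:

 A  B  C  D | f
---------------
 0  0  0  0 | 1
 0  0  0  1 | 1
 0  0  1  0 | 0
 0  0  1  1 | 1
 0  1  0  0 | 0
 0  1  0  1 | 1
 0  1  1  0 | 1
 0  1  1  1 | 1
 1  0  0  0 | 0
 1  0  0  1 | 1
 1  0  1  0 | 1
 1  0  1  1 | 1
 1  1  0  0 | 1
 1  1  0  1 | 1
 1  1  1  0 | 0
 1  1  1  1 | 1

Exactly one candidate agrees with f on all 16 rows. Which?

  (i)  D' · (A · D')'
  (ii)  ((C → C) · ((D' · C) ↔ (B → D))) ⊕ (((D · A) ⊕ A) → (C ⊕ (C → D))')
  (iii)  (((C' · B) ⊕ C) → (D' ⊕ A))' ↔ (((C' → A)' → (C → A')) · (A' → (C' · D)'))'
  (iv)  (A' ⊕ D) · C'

ii

(i): at (0,0,0,1) it gives 0, but f = 1 — eliminated.
(iii): at (0,0,0,1) it gives 0, but f = 1 — eliminated.
(iv): at (0,0,0,1) it gives 0, but f = 1 — eliminated.
Only (ii) survives; checking it on all 16 rows confirms it matches f.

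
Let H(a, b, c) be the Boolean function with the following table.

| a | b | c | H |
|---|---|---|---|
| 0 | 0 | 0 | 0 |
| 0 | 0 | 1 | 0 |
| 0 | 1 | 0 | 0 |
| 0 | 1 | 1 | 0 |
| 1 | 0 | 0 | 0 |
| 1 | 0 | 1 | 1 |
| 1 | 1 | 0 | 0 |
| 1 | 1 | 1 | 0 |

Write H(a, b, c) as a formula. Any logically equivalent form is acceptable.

H is 1 on exactly one input, (1,0,1), whose minterm is a·¬b·c. So H is just that conjunction.

H(a, b, c) = (a ∧ ¬b) ∧ c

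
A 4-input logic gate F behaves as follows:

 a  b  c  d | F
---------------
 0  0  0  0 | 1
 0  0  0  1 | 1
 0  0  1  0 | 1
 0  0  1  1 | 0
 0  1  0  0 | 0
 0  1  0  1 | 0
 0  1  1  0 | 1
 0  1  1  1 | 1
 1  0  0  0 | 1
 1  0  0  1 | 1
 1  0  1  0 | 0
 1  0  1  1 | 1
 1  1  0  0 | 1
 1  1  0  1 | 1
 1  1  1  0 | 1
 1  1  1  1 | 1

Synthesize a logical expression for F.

F is 0 on only 4 rows — (0,0,1,1), (0,1,0,0), (0,1,0,1), (1,0,1,0). Writing each as a minterm (¬a·¬b·c·d, ¬a·b·¬c·¬d, ¬a·b·¬c·d, a·¬b·c·¬d) and OR-ing them characterizes exactly where F=0, so F is the negation of that disjunction.

F(a, b, c, d) = not ((((((not a and not b) and c) and d) or (((not a and b) and not c) and not d)) or (((not a and b) and not c) and d)) or (((a and not b) and c) and not d))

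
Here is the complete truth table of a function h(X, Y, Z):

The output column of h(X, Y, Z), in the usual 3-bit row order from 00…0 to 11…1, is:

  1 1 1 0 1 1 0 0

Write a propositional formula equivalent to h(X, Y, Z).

h(X, Y, Z) = ¬((((¬X ∧ Y) ∧ Z) ∨ ((X ∧ Y) ∧ ¬Z)) ∨ ((X ∧ Y) ∧ Z))

There are just 3 zero rows: (0,1,1), (1,1,0), (1,1,1). Their minterms are ¬X·Y·Z, X·Y·¬Z, X·Y·Z; the OR of those covers precisely the 0-outputs, and negating it yields h.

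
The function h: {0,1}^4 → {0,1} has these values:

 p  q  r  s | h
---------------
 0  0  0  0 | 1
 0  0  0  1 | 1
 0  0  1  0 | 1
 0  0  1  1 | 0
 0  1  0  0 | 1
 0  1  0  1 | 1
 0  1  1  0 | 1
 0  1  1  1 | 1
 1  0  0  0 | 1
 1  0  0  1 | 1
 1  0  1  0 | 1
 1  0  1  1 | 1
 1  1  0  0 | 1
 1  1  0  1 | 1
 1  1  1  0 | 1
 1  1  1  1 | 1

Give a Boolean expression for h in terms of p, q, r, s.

h(p, q, r, s) = ¬(((¬p ∧ ¬q) ∧ r) ∧ s)

Only row (0,0,1,1) gives 0. So h is 1 everywhere except there — the complement of the minterm ¬p·¬q·r·s.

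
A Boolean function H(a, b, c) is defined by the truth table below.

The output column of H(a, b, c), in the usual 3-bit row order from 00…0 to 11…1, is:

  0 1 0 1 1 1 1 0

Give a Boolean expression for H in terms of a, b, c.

H(a, b, c) = ((((a' · b') · c') + ((a' · b) · c')) + ((a · b) · c))'

The 0-rows are (0,0,0), (0,1,0), (1,1,1). Take each as a conjunction (¬a·¬b·¬c, ¬a·b·¬c, a·b·c), form their disjunction, and complement — that gives a formula that is 1 everywhere H is.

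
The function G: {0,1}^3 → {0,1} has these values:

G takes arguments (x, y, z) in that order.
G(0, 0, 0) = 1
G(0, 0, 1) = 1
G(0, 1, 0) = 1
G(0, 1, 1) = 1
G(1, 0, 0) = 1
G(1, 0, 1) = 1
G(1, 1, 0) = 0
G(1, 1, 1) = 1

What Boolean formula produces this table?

G(x, y, z) = NOT ((x AND y) AND NOT z)

G is 0 on exactly one input, (1,1,0), whose minterm is x·y·¬z. So G is the negation of that single conjunction.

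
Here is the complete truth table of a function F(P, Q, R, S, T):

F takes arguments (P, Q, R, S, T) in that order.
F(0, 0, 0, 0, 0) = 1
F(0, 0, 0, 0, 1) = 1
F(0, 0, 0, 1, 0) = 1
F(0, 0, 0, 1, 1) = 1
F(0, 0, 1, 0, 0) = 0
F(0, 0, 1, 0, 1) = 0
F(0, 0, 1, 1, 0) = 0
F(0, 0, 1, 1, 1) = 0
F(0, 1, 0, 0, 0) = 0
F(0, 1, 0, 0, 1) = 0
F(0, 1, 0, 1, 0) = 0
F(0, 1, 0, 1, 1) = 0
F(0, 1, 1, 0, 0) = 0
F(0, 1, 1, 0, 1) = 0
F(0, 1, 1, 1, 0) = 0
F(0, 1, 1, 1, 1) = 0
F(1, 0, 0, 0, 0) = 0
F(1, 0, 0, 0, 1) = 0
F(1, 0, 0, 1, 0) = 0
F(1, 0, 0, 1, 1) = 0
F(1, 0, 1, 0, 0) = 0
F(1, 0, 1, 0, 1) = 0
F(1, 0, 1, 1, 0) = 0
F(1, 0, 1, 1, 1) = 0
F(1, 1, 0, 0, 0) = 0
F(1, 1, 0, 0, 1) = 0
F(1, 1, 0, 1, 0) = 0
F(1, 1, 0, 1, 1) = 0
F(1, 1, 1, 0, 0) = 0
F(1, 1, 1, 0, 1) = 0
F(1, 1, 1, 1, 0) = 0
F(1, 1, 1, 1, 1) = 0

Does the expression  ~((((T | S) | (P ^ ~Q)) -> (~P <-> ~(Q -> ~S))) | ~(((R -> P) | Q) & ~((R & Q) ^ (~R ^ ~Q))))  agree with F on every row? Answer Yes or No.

Check the formula against F row by row:
  P=0, Q=0, R=0, S=0, T=0: formula gives 1, F = 1 ✓
  P=0, Q=0, R=0, S=0, T=1: formula gives 1, F = 1 ✓
  P=0, Q=0, R=0, S=1, T=0: formula gives 1, F = 1 ✓
  P=0, Q=0, R=0, S=1, T=1: formula gives 1, F = 1 ✓
  …and likewise for the remaining 28 rows.
All 32 rows match — the expression computes F exactly.

Yes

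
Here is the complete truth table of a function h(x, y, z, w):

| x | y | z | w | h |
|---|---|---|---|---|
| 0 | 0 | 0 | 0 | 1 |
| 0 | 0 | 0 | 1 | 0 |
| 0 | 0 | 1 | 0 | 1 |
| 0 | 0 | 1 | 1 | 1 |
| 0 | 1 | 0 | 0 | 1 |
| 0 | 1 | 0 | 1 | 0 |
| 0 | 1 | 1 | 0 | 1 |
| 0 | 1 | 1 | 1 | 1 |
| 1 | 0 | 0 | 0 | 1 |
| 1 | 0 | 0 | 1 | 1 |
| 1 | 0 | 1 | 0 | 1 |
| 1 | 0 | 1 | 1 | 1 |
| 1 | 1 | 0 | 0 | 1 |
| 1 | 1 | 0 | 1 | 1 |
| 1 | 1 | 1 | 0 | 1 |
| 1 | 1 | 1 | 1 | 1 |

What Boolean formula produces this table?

h(x, y, z, w) = NOT ((((NOT x AND NOT y) AND NOT z) AND w) OR (((NOT x AND y) AND NOT z) AND w))

There are just 2 zero rows: (0,0,0,1), (0,1,0,1). Their minterms are ¬x·¬y·¬z·w, ¬x·y·¬z·w; the OR of those covers precisely the 0-outputs, and negating it yields h.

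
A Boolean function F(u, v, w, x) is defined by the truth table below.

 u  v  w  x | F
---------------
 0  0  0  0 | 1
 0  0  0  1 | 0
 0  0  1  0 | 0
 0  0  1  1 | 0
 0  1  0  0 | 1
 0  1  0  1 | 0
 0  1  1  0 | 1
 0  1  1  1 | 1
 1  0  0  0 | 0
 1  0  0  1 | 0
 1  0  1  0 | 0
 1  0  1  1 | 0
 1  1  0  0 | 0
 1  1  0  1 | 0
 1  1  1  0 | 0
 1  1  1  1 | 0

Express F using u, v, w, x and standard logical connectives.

F(u, v, w, x) = (((((u' · v') · w') · x') + (((u' · v) · w') · x')) + (((u' · v) · w) · x')) + (((u' · v) · w) · x)

Collect the rows where F=1 — (0,0,0,0), (0,1,0,0), (0,1,1,0), (0,1,1,1) — and write one minterm per row: ¬u·¬v·¬w·¬x, ¬u·v·¬w·¬x, ¬u·v·w·¬x, ¬u·v·w·x. Their union (logical OR) reproduces the table exactly.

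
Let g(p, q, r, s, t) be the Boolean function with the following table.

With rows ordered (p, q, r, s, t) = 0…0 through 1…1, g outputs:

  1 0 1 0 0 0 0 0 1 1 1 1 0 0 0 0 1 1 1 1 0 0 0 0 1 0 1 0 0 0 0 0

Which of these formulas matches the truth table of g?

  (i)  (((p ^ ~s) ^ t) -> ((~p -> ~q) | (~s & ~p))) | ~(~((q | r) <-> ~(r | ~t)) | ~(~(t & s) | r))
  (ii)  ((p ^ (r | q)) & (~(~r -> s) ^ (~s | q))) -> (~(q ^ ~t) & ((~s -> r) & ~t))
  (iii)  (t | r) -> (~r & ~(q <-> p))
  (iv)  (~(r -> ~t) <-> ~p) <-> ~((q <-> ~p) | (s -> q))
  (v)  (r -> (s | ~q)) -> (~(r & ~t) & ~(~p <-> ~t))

(i): at (0,0,0,0,1) it gives 1, but g = 0 — eliminated.
(ii): at (0,0,0,0,1) it gives 1, but g = 0 — eliminated.
(iv): at (0,0,0,0,1) it gives 1, but g = 0 — eliminated.
(v): at (0,0,0,0,0) it gives 0, but g = 1 — eliminated.
Only (iii) survives; checking it on all 32 rows confirms it matches g.

iii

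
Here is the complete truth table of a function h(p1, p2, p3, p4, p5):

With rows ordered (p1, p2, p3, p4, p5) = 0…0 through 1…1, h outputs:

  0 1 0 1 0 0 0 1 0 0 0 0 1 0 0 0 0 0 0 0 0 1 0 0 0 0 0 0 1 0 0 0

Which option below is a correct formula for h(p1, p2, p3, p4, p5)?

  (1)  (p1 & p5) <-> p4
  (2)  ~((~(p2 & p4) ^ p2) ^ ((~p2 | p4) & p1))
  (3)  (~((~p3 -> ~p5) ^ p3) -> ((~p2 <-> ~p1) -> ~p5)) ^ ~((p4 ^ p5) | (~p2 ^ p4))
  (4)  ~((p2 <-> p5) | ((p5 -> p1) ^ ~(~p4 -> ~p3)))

(1) fails at (0,0,0,0,0): the formula yields 1, h is 0.
(2) fails at (0,0,0,0,1): the formula yields 0, h is 1.
(3) fails at (0,0,0,0,0): the formula yields 1, h is 0.
(4) is the remaining candidate, and it agrees with h on all 32 inputs.

4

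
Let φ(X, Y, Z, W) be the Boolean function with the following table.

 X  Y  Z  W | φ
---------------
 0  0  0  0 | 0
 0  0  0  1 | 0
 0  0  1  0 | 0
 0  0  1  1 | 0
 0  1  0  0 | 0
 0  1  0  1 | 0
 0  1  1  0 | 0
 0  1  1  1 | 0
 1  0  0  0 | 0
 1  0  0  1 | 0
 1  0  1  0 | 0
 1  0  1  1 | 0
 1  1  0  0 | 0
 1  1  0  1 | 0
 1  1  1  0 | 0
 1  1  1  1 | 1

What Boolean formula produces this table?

φ(X, Y, Z, W) = ((X · Y) · Z) · W

The output is 1 only when every input is 1 — the AND of all inputs.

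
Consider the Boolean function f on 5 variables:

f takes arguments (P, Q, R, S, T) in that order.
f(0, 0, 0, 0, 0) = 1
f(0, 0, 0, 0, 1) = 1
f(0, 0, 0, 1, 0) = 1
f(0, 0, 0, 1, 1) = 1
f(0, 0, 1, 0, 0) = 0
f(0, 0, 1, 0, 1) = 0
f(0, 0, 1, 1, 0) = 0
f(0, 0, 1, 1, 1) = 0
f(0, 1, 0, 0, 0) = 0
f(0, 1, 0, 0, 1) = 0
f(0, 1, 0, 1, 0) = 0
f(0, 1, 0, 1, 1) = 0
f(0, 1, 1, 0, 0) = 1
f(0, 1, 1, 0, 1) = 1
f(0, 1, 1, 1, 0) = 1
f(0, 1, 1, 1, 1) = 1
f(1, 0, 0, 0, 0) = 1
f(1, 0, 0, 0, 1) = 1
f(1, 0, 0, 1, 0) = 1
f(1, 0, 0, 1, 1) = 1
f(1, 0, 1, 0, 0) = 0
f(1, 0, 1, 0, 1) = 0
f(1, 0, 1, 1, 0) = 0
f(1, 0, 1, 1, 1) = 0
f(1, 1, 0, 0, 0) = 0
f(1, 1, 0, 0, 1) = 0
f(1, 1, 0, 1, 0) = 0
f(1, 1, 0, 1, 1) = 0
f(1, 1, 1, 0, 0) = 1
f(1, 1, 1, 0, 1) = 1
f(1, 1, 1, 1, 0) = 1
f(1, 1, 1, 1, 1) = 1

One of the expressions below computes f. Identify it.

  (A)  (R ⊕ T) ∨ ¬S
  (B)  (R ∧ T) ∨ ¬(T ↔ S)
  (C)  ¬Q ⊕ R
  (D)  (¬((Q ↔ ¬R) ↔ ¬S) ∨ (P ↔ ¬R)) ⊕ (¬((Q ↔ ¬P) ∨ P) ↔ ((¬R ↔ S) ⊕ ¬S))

C

(A) disagrees with f on (0,0,0,1,0) (formula → 0, table → 1); rule it out.
(B) disagrees with f on (0,0,0,0,0) (formula → 0, table → 1); rule it out.
(D) disagrees with f on (0,0,0,0,0) (formula → 0, table → 1); rule it out.
(C) is the remaining candidate, and it agrees with f on all 32 inputs.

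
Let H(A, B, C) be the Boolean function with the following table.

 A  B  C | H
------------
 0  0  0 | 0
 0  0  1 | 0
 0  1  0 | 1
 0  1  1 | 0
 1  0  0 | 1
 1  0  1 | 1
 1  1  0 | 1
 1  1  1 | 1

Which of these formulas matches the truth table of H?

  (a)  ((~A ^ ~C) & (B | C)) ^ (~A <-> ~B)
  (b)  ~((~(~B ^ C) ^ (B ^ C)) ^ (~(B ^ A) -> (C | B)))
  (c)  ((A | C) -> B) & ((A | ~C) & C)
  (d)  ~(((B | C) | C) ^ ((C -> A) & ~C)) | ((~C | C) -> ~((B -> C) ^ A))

(a): at (0,0,0) it gives 1, but H = 0 — eliminated.
(b): at (0,0,0) it gives 1, but H = 0 — eliminated.
(c): at (0,1,0) it gives 0, but H = 1 — eliminated.
That leaves (d). Evaluating it on every row reproduces the table of H exactly.

d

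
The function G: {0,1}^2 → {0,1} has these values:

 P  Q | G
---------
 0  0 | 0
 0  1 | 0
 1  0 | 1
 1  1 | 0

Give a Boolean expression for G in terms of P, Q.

1 only at (1,0): P AND NOT Q.

G(P, Q) = P ∧ ¬Q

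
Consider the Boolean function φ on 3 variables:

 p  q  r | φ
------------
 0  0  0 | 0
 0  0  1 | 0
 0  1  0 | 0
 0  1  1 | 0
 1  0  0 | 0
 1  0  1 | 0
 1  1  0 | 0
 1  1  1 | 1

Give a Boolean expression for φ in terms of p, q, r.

The output is 1 only when every input is 1 — the AND of all inputs.

φ(p, q, r) = (p · q) · r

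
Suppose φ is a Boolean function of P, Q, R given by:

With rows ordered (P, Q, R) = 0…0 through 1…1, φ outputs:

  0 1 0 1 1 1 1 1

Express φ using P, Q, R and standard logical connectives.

The 0-rows are (0,0,0), (0,1,0). Take each as a conjunction (¬P·¬Q·¬R, ¬P·Q·¬R), form their disjunction, and complement — that gives a formula that is 1 everywhere φ is.

φ(P, Q, R) = NOT (((NOT P AND NOT Q) AND NOT R) OR ((NOT P AND Q) AND NOT R))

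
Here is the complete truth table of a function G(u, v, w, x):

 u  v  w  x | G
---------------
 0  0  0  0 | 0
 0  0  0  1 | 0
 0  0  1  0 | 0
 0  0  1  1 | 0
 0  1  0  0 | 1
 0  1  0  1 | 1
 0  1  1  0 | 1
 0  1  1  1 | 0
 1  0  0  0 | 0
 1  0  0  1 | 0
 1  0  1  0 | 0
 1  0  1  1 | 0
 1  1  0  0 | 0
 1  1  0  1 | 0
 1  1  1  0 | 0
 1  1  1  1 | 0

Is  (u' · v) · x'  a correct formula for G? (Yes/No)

No

Evaluate (u' · v) · x' on each row and compare to G:
  u=0, v=0, w=0, x=0: formula gives 0, G = 0 ✓
  u=0, v=0, w=0, x=1: formula gives 0, G = 0 ✓
  u=0, v=0, w=1, x=0: formula gives 0, G = 0 ✓
  u=0, v=0, w=1, x=1: formula gives 0, G = 0 ✓
  …
  u=0, v=1, w=0, x=1: formula gives 0, but G = 1 ✗
Row (0,1,0,1) is a counterexample, so the formula is not equivalent to G.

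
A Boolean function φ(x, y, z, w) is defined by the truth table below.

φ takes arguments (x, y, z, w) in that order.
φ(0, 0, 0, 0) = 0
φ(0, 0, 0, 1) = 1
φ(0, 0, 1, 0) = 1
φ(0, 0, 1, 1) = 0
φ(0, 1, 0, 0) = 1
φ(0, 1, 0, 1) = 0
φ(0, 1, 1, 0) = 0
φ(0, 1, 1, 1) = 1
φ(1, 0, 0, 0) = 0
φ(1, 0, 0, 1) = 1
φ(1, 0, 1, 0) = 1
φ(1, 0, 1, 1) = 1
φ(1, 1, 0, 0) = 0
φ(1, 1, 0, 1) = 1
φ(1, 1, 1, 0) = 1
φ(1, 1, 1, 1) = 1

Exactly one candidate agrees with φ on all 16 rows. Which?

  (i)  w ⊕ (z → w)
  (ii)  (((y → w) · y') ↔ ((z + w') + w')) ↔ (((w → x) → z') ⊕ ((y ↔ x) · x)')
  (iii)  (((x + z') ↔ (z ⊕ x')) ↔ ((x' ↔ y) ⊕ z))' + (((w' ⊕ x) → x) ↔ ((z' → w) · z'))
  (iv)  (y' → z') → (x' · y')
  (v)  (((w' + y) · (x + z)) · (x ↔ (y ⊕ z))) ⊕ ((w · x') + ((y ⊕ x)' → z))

(i) disagrees with φ on (0,0,0,0) (formula → 1, table → 0); rule it out.
(iii) disagrees with φ on (0,0,0,0) (formula → 1, table → 0); rule it out.
(iv) disagrees with φ on (0,0,0,0) (formula → 1, table → 0); rule it out.
(v) disagrees with φ on (0,0,1,1) (formula → 1, table → 0); rule it out.
That leaves (ii). Evaluating it on every row reproduces the table of φ exactly.

ii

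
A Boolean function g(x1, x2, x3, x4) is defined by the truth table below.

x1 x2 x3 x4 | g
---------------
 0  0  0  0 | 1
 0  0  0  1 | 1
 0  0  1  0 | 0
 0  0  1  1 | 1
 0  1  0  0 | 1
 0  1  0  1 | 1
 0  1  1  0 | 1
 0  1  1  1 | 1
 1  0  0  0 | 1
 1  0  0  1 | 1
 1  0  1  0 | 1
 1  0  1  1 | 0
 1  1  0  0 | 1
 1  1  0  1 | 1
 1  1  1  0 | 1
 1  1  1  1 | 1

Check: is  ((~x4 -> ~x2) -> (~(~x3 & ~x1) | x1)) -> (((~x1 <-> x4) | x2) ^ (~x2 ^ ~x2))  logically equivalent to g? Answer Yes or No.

Check the formula against g row by row:
  x1=0, x2=0, x3=0, x4=0: formula gives 1, g = 1 ✓
  x1=0, x2=0, x3=0, x4=1: formula gives 1, g = 1 ✓
  x1=0, x2=0, x3=1, x4=0: formula gives 0, g = 0 ✓
  x1=0, x2=0, x3=1, x4=1: formula gives 1, g = 1 ✓
  …
  x1=1, x2=0, x3=0, x4=1: formula gives 0, but g = 1 ✗
Since they disagree at (1,0,0,1), the expression is not a correct formula for g.

No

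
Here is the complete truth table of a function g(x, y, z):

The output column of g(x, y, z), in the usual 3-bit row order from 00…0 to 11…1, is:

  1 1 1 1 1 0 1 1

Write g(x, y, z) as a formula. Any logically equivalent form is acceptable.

g is 0 on exactly one input, (1,0,1), whose minterm is x·¬y·z. So g is the negation of that single conjunction.

g(x, y, z) = ~((x & ~y) & z)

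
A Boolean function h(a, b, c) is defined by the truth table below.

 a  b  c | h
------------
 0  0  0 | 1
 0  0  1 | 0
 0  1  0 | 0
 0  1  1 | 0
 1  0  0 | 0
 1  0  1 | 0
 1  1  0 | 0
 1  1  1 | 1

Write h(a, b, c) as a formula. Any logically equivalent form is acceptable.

h(a, b, c) = ((not a and not b) and not c) or ((a and b) and c)

Collect the rows where h=1 — (0,0,0), (1,1,1) — and write one minterm per row: ¬a·¬b·¬c, a·b·c. Their union (logical OR) reproduces the table exactly.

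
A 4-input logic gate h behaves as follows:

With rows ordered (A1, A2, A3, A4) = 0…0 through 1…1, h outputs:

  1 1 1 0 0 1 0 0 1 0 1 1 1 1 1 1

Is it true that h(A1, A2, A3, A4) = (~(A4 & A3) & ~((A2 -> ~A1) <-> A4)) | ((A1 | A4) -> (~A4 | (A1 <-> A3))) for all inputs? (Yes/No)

Check the formula against h row by row:
  A1=0, A2=0, A3=0, A4=0: formula gives 1, h = 1 ✓
  A1=0, A2=0, A3=0, A4=1: formula gives 1, h = 1 ✓
  A1=0, A2=0, A3=1, A4=0: formula gives 1, h = 1 ✓
  A1=0, A2=0, A3=1, A4=1: formula gives 0, h = 0 ✓
  A1=0, A2=1, A3=0, A4=0: formula gives 1, but h = 0 ✗
Row (0,1,0,0) is a counterexample, so the formula is not equivalent to h.

No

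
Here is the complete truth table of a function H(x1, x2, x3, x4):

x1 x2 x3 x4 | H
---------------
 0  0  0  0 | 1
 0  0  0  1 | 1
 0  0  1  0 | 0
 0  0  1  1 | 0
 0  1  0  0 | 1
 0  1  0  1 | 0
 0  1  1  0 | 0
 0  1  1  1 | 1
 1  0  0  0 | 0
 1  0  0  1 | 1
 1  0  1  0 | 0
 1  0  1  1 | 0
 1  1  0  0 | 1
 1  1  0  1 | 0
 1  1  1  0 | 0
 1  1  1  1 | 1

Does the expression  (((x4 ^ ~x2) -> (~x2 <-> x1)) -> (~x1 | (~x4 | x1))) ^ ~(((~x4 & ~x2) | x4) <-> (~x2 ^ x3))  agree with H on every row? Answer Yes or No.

No

Check the formula against H row by row:
  x1=0, x2=0, x3=0, x4=0: formula gives 1, H = 1 ✓
  x1=0, x2=0, x3=0, x4=1: formula gives 1, H = 1 ✓
  x1=0, x2=0, x3=1, x4=0: formula gives 0, H = 0 ✓
  x1=0, x2=0, x3=1, x4=1: formula gives 0, H = 0 ✓
  …
  x1=1, x2=0, x3=0, x4=0: formula gives 1, but H = 0 ✗
A single disagreement suffices: at (1,0,0,0) they differ, so the formula does not compute H.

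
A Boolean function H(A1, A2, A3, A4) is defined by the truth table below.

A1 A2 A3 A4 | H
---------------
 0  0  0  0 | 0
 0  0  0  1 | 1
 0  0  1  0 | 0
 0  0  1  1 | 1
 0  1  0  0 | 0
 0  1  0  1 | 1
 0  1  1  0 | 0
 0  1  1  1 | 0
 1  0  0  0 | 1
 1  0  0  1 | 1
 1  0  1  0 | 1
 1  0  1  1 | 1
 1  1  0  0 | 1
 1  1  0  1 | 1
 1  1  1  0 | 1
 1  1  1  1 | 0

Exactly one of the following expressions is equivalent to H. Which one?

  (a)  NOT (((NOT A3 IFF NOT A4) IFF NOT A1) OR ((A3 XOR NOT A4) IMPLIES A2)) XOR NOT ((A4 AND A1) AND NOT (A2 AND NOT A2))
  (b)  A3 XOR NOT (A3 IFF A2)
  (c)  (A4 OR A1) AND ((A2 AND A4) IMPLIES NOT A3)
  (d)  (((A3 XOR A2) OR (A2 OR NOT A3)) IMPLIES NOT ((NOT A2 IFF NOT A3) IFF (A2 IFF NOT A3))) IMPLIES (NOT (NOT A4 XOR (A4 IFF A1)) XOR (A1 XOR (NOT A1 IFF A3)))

c

(a) disagrees with H on (0,0,0,0) (formula → 1, table → 0); rule it out.
(b) disagrees with H on (0,0,0,1) (formula → 0, table → 1); rule it out.
(d) disagrees with H on (0,0,0,0) (formula → 1, table → 0); rule it out.
That leaves (c). Evaluating it on every row reproduces the table of H exactly.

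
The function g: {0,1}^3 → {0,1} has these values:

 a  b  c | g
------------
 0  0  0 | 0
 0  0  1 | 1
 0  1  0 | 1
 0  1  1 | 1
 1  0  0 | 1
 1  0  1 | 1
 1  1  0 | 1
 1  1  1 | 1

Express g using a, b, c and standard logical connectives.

The output is 1 whenever at least one input is 1 — the OR of all inputs.

g(a, b, c) = (a ∨ b) ∨ c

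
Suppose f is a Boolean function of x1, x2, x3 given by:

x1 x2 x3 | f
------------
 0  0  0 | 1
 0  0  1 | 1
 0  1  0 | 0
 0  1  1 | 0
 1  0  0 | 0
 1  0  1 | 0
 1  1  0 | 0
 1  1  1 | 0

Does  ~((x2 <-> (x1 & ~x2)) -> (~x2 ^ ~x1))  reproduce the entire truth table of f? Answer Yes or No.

Yes

Test each input against both f and the formula:
  x1=0, x2=0, x3=0: formula gives 1, f = 1 ✓
  x1=0, x2=0, x3=1: formula gives 1, f = 1 ✓
  x1=0, x2=1, x3=0: formula gives 0, f = 0 ✓
  x1=0, x2=1, x3=1: formula gives 0, f = 0 ✓
  x1=1, x2=0, x3=0: formula gives 0, f = 0 ✓
  … (the remaining 3 rows also agree.)
No disagreement on any input; they are logically equivalent.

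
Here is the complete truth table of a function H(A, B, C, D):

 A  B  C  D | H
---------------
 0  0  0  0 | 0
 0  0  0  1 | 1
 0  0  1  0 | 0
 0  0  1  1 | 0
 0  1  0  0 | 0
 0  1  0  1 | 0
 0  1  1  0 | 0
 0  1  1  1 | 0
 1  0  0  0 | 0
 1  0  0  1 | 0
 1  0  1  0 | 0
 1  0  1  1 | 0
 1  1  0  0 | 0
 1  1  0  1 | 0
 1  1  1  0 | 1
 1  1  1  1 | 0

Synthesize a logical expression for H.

H=1 on 2 inputs: (0,0,0,1), (1,1,1,0). Reading each as a conjunction of literals (¬A·¬B·¬C·D, A·B·C·¬D) and taking the OR gives the canonical DNF.

H(A, B, C, D) = (((NOT A AND NOT B) AND NOT C) AND D) OR (((A AND B) AND C) AND NOT D)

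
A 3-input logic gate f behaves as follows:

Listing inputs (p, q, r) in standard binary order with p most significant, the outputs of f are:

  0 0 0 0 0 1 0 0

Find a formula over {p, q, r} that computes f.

f is 1 on exactly one input, (1,0,1), whose minterm is p·¬q·r. So f is just that conjunction.

f(p, q, r) = (p AND NOT q) AND r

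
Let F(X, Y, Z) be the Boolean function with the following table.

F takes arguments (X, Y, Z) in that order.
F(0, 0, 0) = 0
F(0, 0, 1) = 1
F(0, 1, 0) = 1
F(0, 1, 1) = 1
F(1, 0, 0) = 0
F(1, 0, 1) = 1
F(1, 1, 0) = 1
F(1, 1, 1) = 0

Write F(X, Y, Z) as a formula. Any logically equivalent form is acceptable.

F is 0 on only 3 rows — (0,0,0), (1,0,0), (1,1,1). Writing each as a minterm (¬X·¬Y·¬Z, X·¬Y·¬Z, X·Y·Z) and OR-ing them characterizes exactly where F=0, so F is the negation of that disjunction.

F(X, Y, Z) = NOT ((((NOT X AND NOT Y) AND NOT Z) OR ((X AND NOT Y) AND NOT Z)) OR ((X AND Y) AND Z))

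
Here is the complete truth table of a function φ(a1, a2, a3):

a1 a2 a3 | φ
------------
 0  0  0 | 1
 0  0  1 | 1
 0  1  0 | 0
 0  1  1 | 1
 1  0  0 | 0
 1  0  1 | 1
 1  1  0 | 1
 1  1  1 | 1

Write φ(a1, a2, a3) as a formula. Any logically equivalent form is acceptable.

φ is 0 on only 2 rows — (0,1,0), (1,0,0). Writing each as a minterm (¬a1·a2·¬a3, a1·¬a2·¬a3) and OR-ing them characterizes exactly where φ=0, so φ is the negation of that disjunction.

φ(a1, a2, a3) = ¬(((¬a1 ∧ a2) ∧ ¬a3) ∨ ((a1 ∧ ¬a2) ∧ ¬a3))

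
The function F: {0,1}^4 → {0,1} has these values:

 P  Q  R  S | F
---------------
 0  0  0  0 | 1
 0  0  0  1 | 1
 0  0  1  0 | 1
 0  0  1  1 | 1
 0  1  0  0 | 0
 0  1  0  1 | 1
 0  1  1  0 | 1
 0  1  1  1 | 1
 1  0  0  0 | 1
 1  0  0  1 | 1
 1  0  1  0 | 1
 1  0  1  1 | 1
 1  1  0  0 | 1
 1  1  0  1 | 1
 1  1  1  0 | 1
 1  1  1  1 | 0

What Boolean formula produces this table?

There are just 2 zero rows: (0,1,0,0), (1,1,1,1). Their minterms are ¬P·Q·¬R·¬S, P·Q·R·S; the OR of those covers precisely the 0-outputs, and negating it yields F.

F(P, Q, R, S) = ~((((~P & Q) & ~R) & ~S) | (((P & Q) & R) & S))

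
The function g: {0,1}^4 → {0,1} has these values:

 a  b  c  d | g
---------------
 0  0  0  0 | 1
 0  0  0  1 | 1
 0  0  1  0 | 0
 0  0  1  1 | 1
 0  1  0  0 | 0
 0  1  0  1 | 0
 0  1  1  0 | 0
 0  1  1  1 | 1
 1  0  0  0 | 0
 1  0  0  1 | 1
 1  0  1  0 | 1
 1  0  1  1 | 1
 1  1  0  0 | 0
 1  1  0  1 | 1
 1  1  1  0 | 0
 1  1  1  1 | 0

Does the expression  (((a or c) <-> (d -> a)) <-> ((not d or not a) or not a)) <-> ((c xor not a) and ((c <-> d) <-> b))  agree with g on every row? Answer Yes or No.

Yes

Test each input against both g and the formula:
  a=0, b=0, c=0, d=0: formula gives 1, g = 1 ✓
  a=0, b=0, c=0, d=1: formula gives 1, g = 1 ✓
  a=0, b=0, c=1, d=0: formula gives 0, g = 0 ✓
  a=0, b=0, c=1, d=1: formula gives 1, g = 1 ✓
  …and likewise for the remaining 12 rows.
All 16 rows match — the expression computes g exactly.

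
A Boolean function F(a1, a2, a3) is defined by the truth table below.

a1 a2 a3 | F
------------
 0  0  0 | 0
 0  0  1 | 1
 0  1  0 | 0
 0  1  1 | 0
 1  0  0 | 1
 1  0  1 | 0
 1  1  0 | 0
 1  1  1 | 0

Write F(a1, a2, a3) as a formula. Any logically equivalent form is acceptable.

Collect the rows where F=1 — (0,0,1), (1,0,0) — and write one minterm per row: ¬a1·¬a2·a3, a1·¬a2·¬a3. Their union (logical OR) reproduces the table exactly.

F(a1, a2, a3) = ((a1' · a2') · a3) + ((a1 · a2') · a3')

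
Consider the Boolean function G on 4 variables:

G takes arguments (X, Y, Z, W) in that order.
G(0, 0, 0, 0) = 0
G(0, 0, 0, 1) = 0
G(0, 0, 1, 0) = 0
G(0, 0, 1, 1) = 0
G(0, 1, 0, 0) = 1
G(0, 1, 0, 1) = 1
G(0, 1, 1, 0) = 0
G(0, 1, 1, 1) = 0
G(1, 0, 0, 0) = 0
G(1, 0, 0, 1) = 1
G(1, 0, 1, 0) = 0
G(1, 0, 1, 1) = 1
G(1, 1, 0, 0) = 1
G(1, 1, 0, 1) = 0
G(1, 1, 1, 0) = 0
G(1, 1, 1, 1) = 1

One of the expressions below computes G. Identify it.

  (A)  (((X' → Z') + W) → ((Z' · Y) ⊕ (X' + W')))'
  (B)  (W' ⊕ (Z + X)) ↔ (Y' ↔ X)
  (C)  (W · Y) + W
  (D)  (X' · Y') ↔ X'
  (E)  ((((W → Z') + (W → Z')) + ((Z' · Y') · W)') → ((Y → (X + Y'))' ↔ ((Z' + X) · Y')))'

A

(B) disagrees with G on (0,0,0,1) (formula → 1, table → 0); rule it out.
(C) disagrees with G on (0,0,0,1) (formula → 1, table → 0); rule it out.
(D) disagrees with G on (0,0,0,0) (formula → 1, table → 0); rule it out.
(E) disagrees with G on (0,0,0,0) (formula → 1, table → 0); rule it out.
That leaves (A). Evaluating it on every row reproduces the table of G exactly.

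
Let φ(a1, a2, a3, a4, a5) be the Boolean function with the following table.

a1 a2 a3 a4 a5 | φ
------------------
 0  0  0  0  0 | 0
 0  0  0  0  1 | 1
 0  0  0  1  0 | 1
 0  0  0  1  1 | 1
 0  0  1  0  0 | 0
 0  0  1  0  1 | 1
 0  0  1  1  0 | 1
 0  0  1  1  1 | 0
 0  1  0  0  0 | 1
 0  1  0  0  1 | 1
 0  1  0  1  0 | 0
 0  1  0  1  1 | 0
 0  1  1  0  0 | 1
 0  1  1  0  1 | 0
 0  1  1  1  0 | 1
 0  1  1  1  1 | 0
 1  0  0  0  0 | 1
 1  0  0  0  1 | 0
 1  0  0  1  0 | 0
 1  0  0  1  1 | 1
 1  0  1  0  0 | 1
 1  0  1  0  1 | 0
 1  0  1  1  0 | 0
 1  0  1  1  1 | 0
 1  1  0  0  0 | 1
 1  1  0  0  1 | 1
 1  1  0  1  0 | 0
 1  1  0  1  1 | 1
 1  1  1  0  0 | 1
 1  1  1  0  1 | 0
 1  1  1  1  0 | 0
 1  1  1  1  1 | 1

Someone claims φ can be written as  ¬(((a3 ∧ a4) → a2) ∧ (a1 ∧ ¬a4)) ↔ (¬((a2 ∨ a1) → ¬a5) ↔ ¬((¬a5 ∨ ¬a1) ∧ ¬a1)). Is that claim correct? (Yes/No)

Check the formula against φ row by row:
  a1=0, a2=0, a3=0, a4=0, a5=0: formula gives 1, but φ = 0 ✗
A single disagreement suffices: at (0,0,0,0,0) they differ, so the formula does not compute φ.

No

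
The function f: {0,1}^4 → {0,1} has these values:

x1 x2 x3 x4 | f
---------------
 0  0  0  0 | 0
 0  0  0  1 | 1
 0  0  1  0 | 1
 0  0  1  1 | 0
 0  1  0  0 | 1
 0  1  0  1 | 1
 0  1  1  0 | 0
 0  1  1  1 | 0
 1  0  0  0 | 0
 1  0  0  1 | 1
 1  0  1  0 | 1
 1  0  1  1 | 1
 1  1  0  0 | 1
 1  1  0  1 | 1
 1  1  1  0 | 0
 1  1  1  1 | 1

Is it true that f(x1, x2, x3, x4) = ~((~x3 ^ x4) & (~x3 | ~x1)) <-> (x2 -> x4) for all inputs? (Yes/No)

Yes

Evaluate ~((~x3 ^ x4) & (~x3 | ~x1)) <-> (x2 -> x4) on each row and compare to f:
  x1=0, x2=0, x3=0, x4=0: formula gives 0, f = 0 ✓
  x1=0, x2=0, x3=0, x4=1: formula gives 1, f = 1 ✓
  x1=0, x2=0, x3=1, x4=0: formula gives 1, f = 1 ✓
  x1=0, x2=0, x3=1, x4=1: formula gives 0, f = 0 ✓
  … (the remaining 12 rows also agree.)
Every row agrees, so the formula is equivalent.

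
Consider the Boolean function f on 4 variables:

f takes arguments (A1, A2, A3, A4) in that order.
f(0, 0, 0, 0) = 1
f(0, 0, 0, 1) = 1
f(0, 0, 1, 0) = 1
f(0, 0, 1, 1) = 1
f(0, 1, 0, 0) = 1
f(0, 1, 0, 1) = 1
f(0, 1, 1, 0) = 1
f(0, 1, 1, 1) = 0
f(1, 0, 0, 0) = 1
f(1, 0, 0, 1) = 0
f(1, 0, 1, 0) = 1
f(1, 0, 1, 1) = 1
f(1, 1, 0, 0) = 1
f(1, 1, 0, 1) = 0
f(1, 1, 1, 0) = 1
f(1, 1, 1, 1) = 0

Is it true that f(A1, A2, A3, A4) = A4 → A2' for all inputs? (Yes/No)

No

Check the formula against f row by row:
  A1=0, A2=0, A3=0, A4=0: formula gives 1, f = 1 ✓
  A1=0, A2=0, A3=0, A4=1: formula gives 1, f = 1 ✓
  A1=0, A2=0, A3=1, A4=0: formula gives 1, f = 1 ✓
  A1=0, A2=0, A3=1, A4=1: formula gives 1, f = 1 ✓
  …
  A1=0, A2=1, A3=0, A4=1: formula gives 0, but f = 1 ✗
Row (0,1,0,1) is a counterexample, so the formula is not equivalent to f.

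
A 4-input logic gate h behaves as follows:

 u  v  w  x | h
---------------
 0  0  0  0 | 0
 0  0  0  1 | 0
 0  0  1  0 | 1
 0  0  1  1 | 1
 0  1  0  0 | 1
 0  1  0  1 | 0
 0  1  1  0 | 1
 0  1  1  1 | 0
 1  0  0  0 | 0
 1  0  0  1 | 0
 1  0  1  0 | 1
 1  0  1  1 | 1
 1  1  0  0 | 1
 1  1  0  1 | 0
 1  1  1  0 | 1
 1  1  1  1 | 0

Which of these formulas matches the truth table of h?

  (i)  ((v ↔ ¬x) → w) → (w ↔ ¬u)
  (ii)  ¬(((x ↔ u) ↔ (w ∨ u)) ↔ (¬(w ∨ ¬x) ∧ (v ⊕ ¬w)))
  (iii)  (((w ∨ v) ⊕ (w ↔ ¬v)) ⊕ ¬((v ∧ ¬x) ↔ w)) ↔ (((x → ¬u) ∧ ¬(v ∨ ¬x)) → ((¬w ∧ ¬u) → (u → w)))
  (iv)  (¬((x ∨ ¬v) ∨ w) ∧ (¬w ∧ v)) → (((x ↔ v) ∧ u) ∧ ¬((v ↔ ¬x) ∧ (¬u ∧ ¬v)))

(i): at (0,0,0,1) it gives 1, but h = 0 — eliminated.
(ii): at (0,0,1,1) it gives 0, but h = 1 — eliminated.
(iv): at (0,0,0,0) it gives 1, but h = 0 — eliminated.
(iii) is the remaining candidate, and it agrees with h on all 16 inputs.

iii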